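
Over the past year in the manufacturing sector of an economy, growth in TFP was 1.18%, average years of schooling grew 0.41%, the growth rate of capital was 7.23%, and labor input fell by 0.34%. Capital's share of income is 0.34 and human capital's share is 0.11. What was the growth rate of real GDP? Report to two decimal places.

Labor's share = 1 − 0.34 − 0.11 = 0.55.
Capital: 0.34 × 7.23 = 2.4582 pp.
Average years of schooling: 0.11 × 0.41 = 0.0451 pp.
Labor input: 0.55 × (-0.34) = -0.187 pp.
Output growth = 1.18 + 2.3163 = 3.4963%.

Real GDP grew 3.50%.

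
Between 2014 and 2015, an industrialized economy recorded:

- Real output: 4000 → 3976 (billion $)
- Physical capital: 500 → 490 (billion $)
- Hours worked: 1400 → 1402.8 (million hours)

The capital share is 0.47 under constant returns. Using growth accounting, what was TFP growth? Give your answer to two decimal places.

Real output growth = (3976 − 4000) / 4000 = -0.6%.
Physical capital growth = (490 − 500) / 500 = -2%.
Hours worked growth = (1402.8 − 1400) / 1400 = 0.2%.
Labor's share = 1 − 0.47 = 0.53.
Physical capital: 0.47 × (-2) = -0.94 pp.
Hours worked: 0.53 × 0.2 = 0.106 pp.
TFP growth = -0.6 + 0.834 = 0.234%.

TFP growth was 0.23%.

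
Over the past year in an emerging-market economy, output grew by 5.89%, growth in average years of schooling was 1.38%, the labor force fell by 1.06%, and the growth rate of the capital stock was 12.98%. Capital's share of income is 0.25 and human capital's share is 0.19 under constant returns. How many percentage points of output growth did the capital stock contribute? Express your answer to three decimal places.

3.245 pp

Contribution = share × growth = 0.25 × 12.98 = 3.245 pp.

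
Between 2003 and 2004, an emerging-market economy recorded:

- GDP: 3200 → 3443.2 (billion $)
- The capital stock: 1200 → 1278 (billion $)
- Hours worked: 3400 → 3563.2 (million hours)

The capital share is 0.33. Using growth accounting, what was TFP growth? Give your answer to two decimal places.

GDP growth = (3443.2 − 3200) / 3200 = 7.6%.
The capital stock growth = (1278 − 1200) / 1200 = 6.5%.
Hours worked growth = (3563.2 − 3400) / 3400 = 4.8%.
Labor's share = 1 − 0.33 = 0.67.
The capital stock: 0.33 × 6.5 = 2.145 pp.
Hours worked: 0.67 × 4.8 = 3.216 pp.
TFP growth = 7.6 − 5.361 = 2.239%.

2.24%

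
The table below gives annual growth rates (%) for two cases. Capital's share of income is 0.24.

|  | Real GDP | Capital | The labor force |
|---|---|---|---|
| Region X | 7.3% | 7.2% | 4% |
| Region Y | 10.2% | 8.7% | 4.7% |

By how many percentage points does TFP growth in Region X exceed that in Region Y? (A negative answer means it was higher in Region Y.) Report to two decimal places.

-2.01 percentage points

Labor's share = 1 − 0.24 = 0.76.
Region X: TFP = 7.3 − 1.728 − 3.04 = 2.532%.
Region Y: TFP = 10.2 − 2.088 − 3.572 = 4.54%.
Difference = 2.532 − (4.54) = -2.008 pp.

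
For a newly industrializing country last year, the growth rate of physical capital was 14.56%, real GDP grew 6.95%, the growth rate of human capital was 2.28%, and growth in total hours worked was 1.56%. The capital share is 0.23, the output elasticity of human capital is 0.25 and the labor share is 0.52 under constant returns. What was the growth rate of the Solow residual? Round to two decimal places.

2.22%

Labor's share = 1 − 0.23 − 0.25 = 0.52.
Physical capital: 0.23 × 14.56 = 3.3488 pp.
Human capital: 0.25 × 2.28 = 0.57 pp.
Total hours worked: 0.52 × 1.56 = 0.8112 pp.
TFP growth = 6.95 − 4.73 = 2.22%.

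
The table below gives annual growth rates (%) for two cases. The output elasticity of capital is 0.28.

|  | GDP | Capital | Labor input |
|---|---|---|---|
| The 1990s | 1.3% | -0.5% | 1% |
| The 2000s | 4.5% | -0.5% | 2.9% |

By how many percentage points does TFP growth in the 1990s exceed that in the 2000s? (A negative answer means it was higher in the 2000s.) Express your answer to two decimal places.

Labor's share = 1 − 0.28 = 0.72.
The 1990s: TFP = 1.3 + 0.14 − 0.72 = 0.72%.
The 2000s: TFP = 4.5 + 0.14 − 2.088 = 2.552%.
Difference = 0.72 − (2.552) = -1.832 pp.

-1.83 percentage points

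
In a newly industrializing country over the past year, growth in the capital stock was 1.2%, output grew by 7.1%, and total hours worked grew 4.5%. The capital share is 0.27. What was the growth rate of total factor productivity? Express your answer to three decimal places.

3.491%

Labor's share = 1 − 0.27 = 0.73.
The capital stock: 0.27 × 1.2 = 0.324 pp.
Total hours worked: 0.73 × 4.5 = 3.285 pp.
TFP growth = 7.1 − 3.609 = 3.491%.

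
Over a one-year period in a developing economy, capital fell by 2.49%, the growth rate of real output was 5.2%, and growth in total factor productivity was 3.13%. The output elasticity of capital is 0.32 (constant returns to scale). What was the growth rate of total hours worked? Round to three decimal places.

4.216%

Labor's share = 1 − 0.32 = 0.68.
gY = gA + 0.32×(-2.49) + 0.68×g.
0.68×g = 5.2 − 3.13 + 0.7968 = 2.8668.
g = 2.8668 / 0.68 = 4.21588%.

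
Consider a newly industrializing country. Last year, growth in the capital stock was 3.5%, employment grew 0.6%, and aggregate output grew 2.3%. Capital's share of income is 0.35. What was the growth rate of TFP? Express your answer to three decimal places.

Labor's share = 1 − 0.35 = 0.65.
The capital stock: 0.35 × 3.5 = 1.225 pp.
Employment: 0.65 × 0.6 = 0.39 pp.
TFP growth = 2.3 − 1.615 = 0.685%.

0.685%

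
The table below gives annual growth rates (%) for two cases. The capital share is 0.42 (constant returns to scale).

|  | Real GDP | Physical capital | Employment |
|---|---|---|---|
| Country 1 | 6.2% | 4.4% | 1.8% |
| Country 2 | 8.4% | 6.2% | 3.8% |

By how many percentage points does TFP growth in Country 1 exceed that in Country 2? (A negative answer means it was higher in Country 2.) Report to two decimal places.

Labor's share = 1 − 0.42 = 0.58.
Country 1: TFP = 6.2 − 1.848 − 1.044 = 3.308%.
Country 2: TFP = 8.4 − 2.604 − 2.204 = 3.592%.
Difference = 3.308 − (3.592) = -0.284 pp.

-0.28 percentage points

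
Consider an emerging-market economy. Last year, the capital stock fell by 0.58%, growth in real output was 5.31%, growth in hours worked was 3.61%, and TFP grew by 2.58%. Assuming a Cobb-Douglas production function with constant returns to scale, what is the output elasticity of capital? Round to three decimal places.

α = 0.210

gY = gA + α·gK + (1−α)·gL, so gY − gA − gL = α(gK − gL).
5.31 − 2.58 − 3.61 = α × (-0.58 − 3.61).
-0.88 = -4.19 α, so α = 0.21002.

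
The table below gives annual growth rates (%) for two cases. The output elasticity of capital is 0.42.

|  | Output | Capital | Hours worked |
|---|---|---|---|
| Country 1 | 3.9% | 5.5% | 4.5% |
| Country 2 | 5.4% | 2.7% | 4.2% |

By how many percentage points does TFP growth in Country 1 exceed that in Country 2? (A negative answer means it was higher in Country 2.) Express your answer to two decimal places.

-2.85 percentage points

Labor's share = 1 − 0.42 = 0.58.
Country 1: TFP = 3.9 − 2.31 − 2.61 = -1.02%.
Country 2: TFP = 5.4 − 1.134 − 2.436 = 1.83%.
Difference = -1.02 − (1.83) = -2.85 pp.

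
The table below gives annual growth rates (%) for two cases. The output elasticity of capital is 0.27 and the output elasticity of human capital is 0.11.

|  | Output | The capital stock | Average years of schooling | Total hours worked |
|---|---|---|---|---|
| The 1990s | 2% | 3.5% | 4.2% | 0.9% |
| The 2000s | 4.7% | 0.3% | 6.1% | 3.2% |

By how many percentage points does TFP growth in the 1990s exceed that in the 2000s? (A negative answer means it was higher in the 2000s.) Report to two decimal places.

Labor's share = 1 − 0.27 − 0.11 = 0.62.
The 1990s: TFP = 2 − 0.945 − 0.462 − 0.558 = 0.035%.
The 2000s: TFP = 4.7 − 0.081 − 0.671 − 1.984 = 1.964%.
Difference = 0.035 − (1.964) = -1.929 pp.

-1.93 percentage points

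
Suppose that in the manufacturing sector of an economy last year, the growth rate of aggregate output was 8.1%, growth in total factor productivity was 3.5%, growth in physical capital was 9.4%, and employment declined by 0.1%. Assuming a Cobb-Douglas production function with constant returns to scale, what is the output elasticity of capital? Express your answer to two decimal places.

gY = gA + α·gK + (1−α)·gL, so gY − gA − gL = α(gK − gL).
8.1 − 3.5 + 0.1 = α × (9.4 − (-0.1)).
4.7 = 9.5 α, so α = 0.4947.

α = 0.49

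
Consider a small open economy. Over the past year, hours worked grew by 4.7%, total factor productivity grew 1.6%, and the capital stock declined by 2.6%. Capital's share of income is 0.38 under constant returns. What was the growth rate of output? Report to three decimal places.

Labor's share = 1 − 0.38 = 0.62.
The capital stock: 0.38 × (-2.6) = -0.988 pp.
Hours worked: 0.62 × 4.7 = 2.914 pp.
Output growth = 1.6 + 1.926 = 3.526%.

3.526%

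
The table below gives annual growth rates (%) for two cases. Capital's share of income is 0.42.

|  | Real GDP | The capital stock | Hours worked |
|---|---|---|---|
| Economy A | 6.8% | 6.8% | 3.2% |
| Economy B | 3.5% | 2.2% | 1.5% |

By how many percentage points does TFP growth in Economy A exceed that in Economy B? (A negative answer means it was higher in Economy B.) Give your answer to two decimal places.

Labor's share = 1 − 0.42 = 0.58.
Economy A: TFP = 6.8 − 2.856 − 1.856 = 2.088%.
Economy B: TFP = 3.5 − 0.924 − 0.87 = 1.706%.
Difference = 2.088 − (1.706) = 0.382 pp.

0.38 percentage points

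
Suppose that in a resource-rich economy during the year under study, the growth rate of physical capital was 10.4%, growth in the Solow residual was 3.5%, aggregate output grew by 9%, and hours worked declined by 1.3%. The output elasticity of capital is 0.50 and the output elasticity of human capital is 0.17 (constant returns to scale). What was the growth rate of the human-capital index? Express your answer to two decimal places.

4.29%

Labor's share = 1 − 0.5 − 0.17 = 0.33.
gY = gA + 0.5×10.4 + 0.33×(-1.3) + 0.17×g.
0.17×g = 9 − 3.5 − 4.771 = 0.729.
g = 0.729 / 0.17 = 4.2882%.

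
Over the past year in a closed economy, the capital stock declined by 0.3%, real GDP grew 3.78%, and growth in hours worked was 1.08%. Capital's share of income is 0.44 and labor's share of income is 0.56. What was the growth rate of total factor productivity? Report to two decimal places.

Labor's share = 1 − 0.44 = 0.56.
The capital stock: 0.44 × (-0.3) = -0.132 pp.
Hours worked: 0.56 × 1.08 = 0.6048 pp.
TFP growth = 3.78 − 0.4728 = 3.3072%.

3.31%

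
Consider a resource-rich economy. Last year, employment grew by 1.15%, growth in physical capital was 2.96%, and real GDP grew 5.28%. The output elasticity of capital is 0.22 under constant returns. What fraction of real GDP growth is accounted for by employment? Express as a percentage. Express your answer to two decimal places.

Labor's share = 1 − 0.22 = 0.78.
Employment contributed 0.78 × 1.15 = 0.897 pp.
Share of growth = 0.897 / 5.28 × 100 = 16.9886%.

Employment accounted for 16.99% of growth.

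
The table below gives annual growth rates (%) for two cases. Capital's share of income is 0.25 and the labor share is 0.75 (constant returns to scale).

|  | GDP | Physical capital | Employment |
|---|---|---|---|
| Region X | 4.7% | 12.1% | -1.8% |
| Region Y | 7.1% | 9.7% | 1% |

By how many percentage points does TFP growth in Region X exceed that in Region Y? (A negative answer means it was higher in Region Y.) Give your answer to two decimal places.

-0.90 percentage points

Labor's share = 1 − 0.25 = 0.75.
Region X: TFP = 4.7 − 3.025 + 1.35 = 3.025%.
Region Y: TFP = 7.1 − 2.425 − 0.75 = 3.925%.
Difference = 3.025 − (3.925) = -0.9 pp.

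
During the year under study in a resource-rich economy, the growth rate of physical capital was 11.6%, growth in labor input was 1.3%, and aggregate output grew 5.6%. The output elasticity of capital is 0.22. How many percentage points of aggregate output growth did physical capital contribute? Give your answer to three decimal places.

2.552 pp

Contribution = share × growth = 0.22 × 11.6 = 2.552 pp.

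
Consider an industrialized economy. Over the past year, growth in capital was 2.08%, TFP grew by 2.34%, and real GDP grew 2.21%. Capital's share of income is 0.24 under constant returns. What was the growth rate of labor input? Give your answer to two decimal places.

Labor's share = 1 − 0.24 = 0.76.
gY = gA + 0.24×2.08 + 0.76×g.
0.76×g = 2.21 − 2.34 − 0.4992 = -0.6292.
g = -0.6292 / 0.76 = -0.8279%.

-0.83%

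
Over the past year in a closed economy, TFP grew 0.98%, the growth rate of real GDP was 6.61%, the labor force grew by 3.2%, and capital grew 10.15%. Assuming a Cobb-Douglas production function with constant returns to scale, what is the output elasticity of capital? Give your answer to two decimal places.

α = 0.35

gY = gA + α·gK + (1−α)·gL, so gY − gA − gL = α(gK − gL).
6.61 − 0.98 − 3.2 = α × (10.15 − 3.2).
2.43 = 6.95 α, so α = 0.3496.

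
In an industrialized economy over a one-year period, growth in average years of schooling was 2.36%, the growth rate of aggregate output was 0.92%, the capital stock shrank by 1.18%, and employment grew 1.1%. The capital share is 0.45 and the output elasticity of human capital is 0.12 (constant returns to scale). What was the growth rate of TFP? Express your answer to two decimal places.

0.69%

Labor's share = 1 − 0.45 − 0.12 = 0.43.
The capital stock: 0.45 × (-1.18) = -0.531 pp.
Average years of schooling: 0.12 × 2.36 = 0.2832 pp.
Employment: 0.43 × 1.1 = 0.473 pp.
TFP growth = 0.92 − 0.2252 = 0.6948%.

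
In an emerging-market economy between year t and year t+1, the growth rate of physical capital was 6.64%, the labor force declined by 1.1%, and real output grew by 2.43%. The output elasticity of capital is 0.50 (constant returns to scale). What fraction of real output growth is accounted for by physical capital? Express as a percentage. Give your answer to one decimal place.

Physical capital accounted for 136.6% of growth.

Physical capital contributed 0.5 × 6.64 = 3.32 pp.
Share of growth = 3.32 / 2.43 × 100 = 136.626%.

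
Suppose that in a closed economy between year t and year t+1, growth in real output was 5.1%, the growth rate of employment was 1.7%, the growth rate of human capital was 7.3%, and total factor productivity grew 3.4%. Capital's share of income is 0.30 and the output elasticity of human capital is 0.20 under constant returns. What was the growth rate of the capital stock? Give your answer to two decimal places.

-2.03%

Labor's share = 1 − 0.3 − 0.2 = 0.5.
gY = gA + 0.2×7.3 + 0.5×1.7 + 0.3×g.
0.3×g = 5.1 − 3.4 − 2.31 = -0.61.
g = -0.61 / 0.3 = -2.0333%.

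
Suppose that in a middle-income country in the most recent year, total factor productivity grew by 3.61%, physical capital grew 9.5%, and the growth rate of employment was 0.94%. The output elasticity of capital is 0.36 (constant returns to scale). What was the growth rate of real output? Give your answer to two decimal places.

Labor's share = 1 − 0.36 = 0.64.
Physical capital: 0.36 × 9.5 = 3.42 pp.
Employment: 0.64 × 0.94 = 0.6016 pp.
Output growth = 3.61 + 4.0216 = 7.6316%.

Real output grew 7.63%.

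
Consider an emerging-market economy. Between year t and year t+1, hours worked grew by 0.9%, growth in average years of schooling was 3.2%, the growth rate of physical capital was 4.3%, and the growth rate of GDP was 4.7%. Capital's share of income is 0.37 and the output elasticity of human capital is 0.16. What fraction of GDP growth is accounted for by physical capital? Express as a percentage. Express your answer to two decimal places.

Physical capital accounted for 33.85% of growth.

Physical capital contributed 0.37 × 4.3 = 1.591 pp.
Share of growth = 1.591 / 4.7 × 100 = 33.8511%.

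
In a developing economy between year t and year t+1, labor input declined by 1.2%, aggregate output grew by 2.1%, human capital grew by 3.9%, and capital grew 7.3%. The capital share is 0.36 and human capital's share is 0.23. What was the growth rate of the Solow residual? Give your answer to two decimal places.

-0.93%

Labor's share = 1 − 0.36 − 0.23 = 0.41.
Capital: 0.36 × 7.3 = 2.628 pp.
Human capital: 0.23 × 3.9 = 0.897 pp.
Labor input: 0.41 × (-1.2) = -0.492 pp.
TFP growth = 2.1 − 3.033 = -0.933%.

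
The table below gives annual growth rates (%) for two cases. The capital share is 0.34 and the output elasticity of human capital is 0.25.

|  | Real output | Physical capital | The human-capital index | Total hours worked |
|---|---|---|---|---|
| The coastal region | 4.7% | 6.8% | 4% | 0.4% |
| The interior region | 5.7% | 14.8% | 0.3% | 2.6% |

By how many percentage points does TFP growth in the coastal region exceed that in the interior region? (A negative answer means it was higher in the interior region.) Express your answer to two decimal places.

1.70 percentage points

Labor's share = 1 − 0.34 − 0.25 = 0.41.
The coastal region: TFP = 4.7 − 2.312 − 1 − 0.164 = 1.224%.
The interior region: TFP = 5.7 − 5.032 − 0.075 − 1.066 = -0.473%.
Difference = 1.224 − (-0.473) = 1.697 pp.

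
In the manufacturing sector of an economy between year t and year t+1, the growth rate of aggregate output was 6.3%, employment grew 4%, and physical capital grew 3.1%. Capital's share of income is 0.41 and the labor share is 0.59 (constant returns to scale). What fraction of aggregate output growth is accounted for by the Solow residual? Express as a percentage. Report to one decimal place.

42.4%

Labor's share = 1 − 0.41 = 0.59.
Physical capital: 0.41 × 3.1 = 1.271 pp.
Employment: 0.59 × 4 = 2.36 pp.
TFP growth = 6.3 − 3.631 = 2.669%.
TFP share of growth = 2.669 / 6.3 × 100 = 42.365%.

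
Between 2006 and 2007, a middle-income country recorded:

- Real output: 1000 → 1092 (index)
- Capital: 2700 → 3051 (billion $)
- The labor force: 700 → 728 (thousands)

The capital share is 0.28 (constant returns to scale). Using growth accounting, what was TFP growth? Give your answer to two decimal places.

TFP growth was 2.68%.

Real output growth = (1092 − 1000) / 1000 = 9.2%.
Capital growth = (3051 − 2700) / 2700 = 13%.
The labor force growth = (728 − 700) / 700 = 4%.
Labor's share = 1 − 0.28 = 0.72.
Capital: 0.28 × 13 = 3.64 pp.
The labor force: 0.72 × 4 = 2.88 pp.
TFP growth = 9.2 − 6.52 = 2.68%.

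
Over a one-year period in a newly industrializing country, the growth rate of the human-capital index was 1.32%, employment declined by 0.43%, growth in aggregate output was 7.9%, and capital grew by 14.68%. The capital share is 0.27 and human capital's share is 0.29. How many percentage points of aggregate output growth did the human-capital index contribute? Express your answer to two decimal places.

0.38 pp

Contribution = share × growth = 0.29 × 1.32 = 0.3828 pp.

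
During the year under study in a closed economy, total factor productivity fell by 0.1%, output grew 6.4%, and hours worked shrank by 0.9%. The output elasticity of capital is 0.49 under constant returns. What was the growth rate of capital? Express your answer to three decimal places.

14.202%

Labor's share = 1 − 0.49 = 0.51.
gY = gA + 0.51×(-0.9) + 0.49×g.
0.49×g = 6.4 + 0.1 + 0.459 = 6.959.
g = 6.959 / 0.49 = 14.20204%.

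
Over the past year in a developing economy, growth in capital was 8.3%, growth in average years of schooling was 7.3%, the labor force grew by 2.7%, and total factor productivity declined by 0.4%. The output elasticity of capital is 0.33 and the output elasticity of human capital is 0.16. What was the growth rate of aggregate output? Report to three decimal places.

Labor's share = 1 − 0.33 − 0.16 = 0.51.
Capital: 0.33 × 8.3 = 2.739 pp.
Average years of schooling: 0.16 × 7.3 = 1.168 pp.
The labor force: 0.51 × 2.7 = 1.377 pp.
Output growth = -0.4 + 5.284 = 4.884%.

4.884%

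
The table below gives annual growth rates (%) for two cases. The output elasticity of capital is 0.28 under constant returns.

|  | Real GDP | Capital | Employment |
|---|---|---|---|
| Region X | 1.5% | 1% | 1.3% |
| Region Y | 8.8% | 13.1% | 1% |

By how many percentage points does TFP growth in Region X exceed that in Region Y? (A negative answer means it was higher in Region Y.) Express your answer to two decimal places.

Labor's share = 1 − 0.28 = 0.72.
Region X: TFP = 1.5 − 0.28 − 0.936 = 0.284%.
Region Y: TFP = 8.8 − 3.668 − 0.72 = 4.412%.
Difference = 0.284 − (4.412) = -4.128 pp.

-4.13 percentage points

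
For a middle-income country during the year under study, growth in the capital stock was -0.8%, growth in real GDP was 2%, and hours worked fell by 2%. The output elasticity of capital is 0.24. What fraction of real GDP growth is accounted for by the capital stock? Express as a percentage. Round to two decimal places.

The capital stock accounted for -9.60% of growth.

The capital stock contributed 0.24 × (-0.8) = -0.192 pp.
Share of growth = -0.192 / 2 × 100 = -9.6%.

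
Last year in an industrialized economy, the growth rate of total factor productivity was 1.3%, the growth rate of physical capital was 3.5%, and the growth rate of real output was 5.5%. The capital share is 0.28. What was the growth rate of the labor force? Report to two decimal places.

The labor force grew 4.47%.

Labor's share = 1 − 0.28 = 0.72.
gY = gA + 0.28×3.5 + 0.72×g.
0.72×g = 5.5 − 1.3 − 0.98 = 3.22.
g = 3.22 / 0.72 = 4.4722%.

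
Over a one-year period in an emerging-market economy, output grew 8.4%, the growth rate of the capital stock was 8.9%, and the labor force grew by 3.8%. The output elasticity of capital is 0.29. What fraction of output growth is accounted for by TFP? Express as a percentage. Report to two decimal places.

TFP accounted for 37.15% of growth.

Labor's share = 1 − 0.29 = 0.71.
The capital stock: 0.29 × 8.9 = 2.581 pp.
The labor force: 0.71 × 3.8 = 2.698 pp.
TFP growth = 8.4 − 5.279 = 3.121%.
TFP share of growth = 3.121 / 8.4 × 100 = 37.1548%.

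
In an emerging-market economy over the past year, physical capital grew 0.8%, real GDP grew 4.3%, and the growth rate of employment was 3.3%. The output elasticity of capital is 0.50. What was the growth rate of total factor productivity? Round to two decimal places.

Labor's share = 1 − 0.5 = 0.5.
Physical capital: 0.5 × 0.8 = 0.4 pp.
Employment: 0.5 × 3.3 = 1.65 pp.
TFP growth = 4.3 − 2.05 = 2.25%.

2.25%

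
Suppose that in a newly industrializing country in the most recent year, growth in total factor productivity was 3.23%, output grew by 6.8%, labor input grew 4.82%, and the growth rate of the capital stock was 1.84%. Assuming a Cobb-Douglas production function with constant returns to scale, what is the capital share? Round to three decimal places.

0.419

gY = gA + α·gK + (1−α)·gL, so gY − gA − gL = α(gK − gL).
6.8 − 3.23 − 4.82 = α × (1.84 − 4.82).
-1.25 = -2.98 α, so α = 0.41946.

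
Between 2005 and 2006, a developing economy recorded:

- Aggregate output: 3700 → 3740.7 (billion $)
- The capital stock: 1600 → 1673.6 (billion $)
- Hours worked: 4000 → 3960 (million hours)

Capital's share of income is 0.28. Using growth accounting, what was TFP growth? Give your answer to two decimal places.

Aggregate output growth = (3740.7 − 3700) / 3700 = 1.1%.
The capital stock growth = (1673.6 − 1600) / 1600 = 4.6%.
Hours worked growth = (3960 − 4000) / 4000 = -1%.
Labor's share = 1 − 0.28 = 0.72.
The capital stock: 0.28 × 4.6 = 1.288 pp.
Hours worked: 0.72 × (-1) = -0.72 pp.
TFP growth = 1.1 − 0.568 = 0.532%.

0.53%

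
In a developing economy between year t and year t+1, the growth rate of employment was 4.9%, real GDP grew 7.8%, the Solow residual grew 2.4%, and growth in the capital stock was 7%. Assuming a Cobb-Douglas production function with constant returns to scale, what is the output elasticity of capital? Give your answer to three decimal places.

gY = gA + α·gK + (1−α)·gL, so gY − gA − gL = α(gK − gL).
7.8 − 2.4 − 4.9 = α × (7 − 4.9).
0.5 = 2.1 α, so α = 0.2381.

The output elasticity of capital is 0.238.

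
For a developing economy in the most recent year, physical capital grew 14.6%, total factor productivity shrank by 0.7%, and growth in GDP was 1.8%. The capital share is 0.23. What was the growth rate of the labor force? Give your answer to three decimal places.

-1.114%

Labor's share = 1 − 0.23 = 0.77.
gY = gA + 0.23×14.6 + 0.77×g.
0.77×g = 1.8 + 0.7 − 3.358 = -0.858.
g = -0.858 / 0.77 = -1.11429%.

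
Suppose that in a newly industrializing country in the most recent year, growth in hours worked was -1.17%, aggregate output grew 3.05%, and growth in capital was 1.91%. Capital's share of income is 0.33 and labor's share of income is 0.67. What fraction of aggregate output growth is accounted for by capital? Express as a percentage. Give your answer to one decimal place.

Capital accounted for 20.7% of growth.

Capital contributed 0.33 × 1.91 = 0.6303 pp.
Share of growth = 0.6303 / 3.05 × 100 = 20.666%.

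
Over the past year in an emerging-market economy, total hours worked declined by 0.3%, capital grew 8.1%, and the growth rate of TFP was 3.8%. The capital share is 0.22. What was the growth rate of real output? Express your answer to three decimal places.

5.348%

Labor's share = 1 − 0.22 = 0.78.
Capital: 0.22 × 8.1 = 1.782 pp.
Total hours worked: 0.78 × (-0.3) = -0.234 pp.
Output growth = 3.8 + 1.548 = 5.348%.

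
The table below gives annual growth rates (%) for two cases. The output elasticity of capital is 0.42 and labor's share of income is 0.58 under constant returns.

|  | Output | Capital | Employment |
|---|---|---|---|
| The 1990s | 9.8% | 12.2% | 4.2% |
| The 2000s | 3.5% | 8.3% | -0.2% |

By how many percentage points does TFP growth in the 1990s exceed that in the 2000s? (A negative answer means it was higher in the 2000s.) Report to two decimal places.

2.11 percentage points

Labor's share = 1 − 0.42 = 0.58.
The 1990s: TFP = 9.8 − 5.124 − 2.436 = 2.24%.
The 2000s: TFP = 3.5 − 3.486 + 0.116 = 0.13%.
Difference = 2.24 − (0.13) = 2.11 pp.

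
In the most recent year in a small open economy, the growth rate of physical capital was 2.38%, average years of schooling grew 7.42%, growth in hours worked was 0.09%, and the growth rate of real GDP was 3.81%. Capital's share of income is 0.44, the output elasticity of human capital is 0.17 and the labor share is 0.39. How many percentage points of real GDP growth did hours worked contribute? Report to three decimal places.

Labor's share = 1 − 0.44 − 0.17 = 0.39.
Contribution = share × growth = 0.39 × 0.09 = 0.0351 pp.

0.035 percentage points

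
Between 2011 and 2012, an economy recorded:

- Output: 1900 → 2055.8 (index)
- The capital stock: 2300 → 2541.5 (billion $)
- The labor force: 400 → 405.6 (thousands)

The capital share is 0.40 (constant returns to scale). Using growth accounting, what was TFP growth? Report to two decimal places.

TFP grew 3.16%.

Output growth = (2055.8 − 1900) / 1900 = 8.2%.
The capital stock growth = (2541.5 − 2300) / 2300 = 10.5%.
The labor force growth = (405.6 − 400) / 400 = 1.4%.
Labor's share = 1 − 0.4 = 0.6.
The capital stock: 0.4 × 10.5 = 4.2 pp.
The labor force: 0.6 × 1.4 = 0.84 pp.
TFP growth = 8.2 − 5.04 = 3.16%.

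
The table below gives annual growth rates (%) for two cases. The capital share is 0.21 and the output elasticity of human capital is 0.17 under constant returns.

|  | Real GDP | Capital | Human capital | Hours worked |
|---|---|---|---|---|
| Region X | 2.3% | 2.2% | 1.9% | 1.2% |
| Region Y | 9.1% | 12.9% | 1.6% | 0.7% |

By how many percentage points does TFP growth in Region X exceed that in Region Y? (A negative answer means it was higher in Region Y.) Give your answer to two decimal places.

-4.91 percentage points

Labor's share = 1 − 0.21 − 0.17 = 0.62.
Region X: TFP = 2.3 − 0.462 − 0.323 − 0.744 = 0.771%.
Region Y: TFP = 9.1 − 2.709 − 0.272 − 0.434 = 5.685%.
Difference = 0.771 − (5.685) = -4.914 pp.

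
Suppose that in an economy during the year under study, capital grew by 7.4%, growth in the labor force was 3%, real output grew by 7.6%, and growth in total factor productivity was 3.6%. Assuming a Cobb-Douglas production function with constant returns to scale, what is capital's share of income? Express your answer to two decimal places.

α = 0.23

gY = gA + α·gK + (1−α)·gL, so gY − gA − gL = α(gK − gL).
7.6 − 3.6 − 3 = α × (7.4 − 3).
1 = 4.4 α, so α = 0.2273.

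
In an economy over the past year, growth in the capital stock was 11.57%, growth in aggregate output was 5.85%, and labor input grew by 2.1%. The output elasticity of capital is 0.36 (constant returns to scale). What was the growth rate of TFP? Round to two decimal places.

0.34%

Labor's share = 1 − 0.36 = 0.64.
The capital stock: 0.36 × 11.57 = 4.1652 pp.
Labor input: 0.64 × 2.1 = 1.344 pp.
TFP growth = 5.85 − 5.5092 = 0.3408%.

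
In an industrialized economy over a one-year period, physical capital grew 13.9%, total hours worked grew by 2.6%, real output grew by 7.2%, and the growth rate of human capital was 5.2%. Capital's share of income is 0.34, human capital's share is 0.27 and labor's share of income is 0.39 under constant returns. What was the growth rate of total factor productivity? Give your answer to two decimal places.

Total factor productivity growth was 0.06%.

Labor's share = 1 − 0.34 − 0.27 = 0.39.
Physical capital: 0.34 × 13.9 = 4.726 pp.
Human capital: 0.27 × 5.2 = 1.404 pp.
Total hours worked: 0.39 × 2.6 = 1.014 pp.
TFP growth = 7.2 − 7.144 = 0.056%.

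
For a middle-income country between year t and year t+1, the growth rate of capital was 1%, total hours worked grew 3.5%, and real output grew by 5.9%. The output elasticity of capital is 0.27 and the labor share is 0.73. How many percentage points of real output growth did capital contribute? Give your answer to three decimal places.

Contribution = share × growth = 0.27 × 1 = 0.27 pp.

0.270 pp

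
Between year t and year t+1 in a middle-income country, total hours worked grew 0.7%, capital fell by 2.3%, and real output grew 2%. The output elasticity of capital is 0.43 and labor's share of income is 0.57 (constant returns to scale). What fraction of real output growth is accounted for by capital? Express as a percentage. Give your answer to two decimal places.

Capital contributed 0.43 × (-2.3) = -0.989 pp.
Share of growth = -0.989 / 2 × 100 = -49.45%.

Capital accounted for -49.45% of growth.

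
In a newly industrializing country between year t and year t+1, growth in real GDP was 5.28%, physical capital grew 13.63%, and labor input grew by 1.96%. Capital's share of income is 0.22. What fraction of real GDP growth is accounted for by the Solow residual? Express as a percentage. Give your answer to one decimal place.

Labor's share = 1 − 0.22 = 0.78.
Physical capital: 0.22 × 13.63 = 2.9986 pp.
Labor input: 0.78 × 1.96 = 1.5288 pp.
TFP growth = 5.28 − 4.5274 = 0.7526%.
TFP share of growth = 0.7526 / 5.28 × 100 = 14.254%.

The Solow residual accounted for 14.3% of growth.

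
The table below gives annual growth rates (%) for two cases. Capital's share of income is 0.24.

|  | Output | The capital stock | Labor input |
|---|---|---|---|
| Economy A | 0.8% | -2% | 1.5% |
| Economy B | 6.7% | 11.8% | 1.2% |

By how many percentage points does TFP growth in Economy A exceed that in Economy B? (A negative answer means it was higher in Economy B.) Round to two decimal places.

Labor's share = 1 − 0.24 = 0.76.
Economy A: TFP = 0.8 + 0.48 − 1.14 = 0.14%.
Economy B: TFP = 6.7 − 2.832 − 0.912 = 2.956%.
Difference = 0.14 − (2.956) = -2.816 pp.

-2.82 percentage points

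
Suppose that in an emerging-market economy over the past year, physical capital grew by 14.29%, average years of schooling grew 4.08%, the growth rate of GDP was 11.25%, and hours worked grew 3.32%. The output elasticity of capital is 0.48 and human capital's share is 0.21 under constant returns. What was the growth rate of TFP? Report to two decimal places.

Labor's share = 1 − 0.48 − 0.21 = 0.31.
Physical capital: 0.48 × 14.29 = 6.8592 pp.
Average years of schooling: 0.21 × 4.08 = 0.8568 pp.
Hours worked: 0.31 × 3.32 = 1.0292 pp.
TFP growth = 11.25 − 8.7452 = 2.5048%.

TFP grew 2.50%.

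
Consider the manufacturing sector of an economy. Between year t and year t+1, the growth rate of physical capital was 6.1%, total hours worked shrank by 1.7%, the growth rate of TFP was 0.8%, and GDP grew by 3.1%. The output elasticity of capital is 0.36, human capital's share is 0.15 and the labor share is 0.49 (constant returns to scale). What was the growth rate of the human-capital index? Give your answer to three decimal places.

6.247%

Labor's share = 1 − 0.36 − 0.15 = 0.49.
gY = gA + 0.36×6.1 + 0.49×(-1.7) + 0.15×g.
0.15×g = 3.1 − 0.8 − 1.363 = 0.937.
g = 0.937 / 0.15 = 6.24667%.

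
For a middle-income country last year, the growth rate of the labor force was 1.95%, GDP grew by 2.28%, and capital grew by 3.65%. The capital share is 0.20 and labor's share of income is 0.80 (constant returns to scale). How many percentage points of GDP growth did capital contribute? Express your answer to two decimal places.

0.73

Contribution = share × growth = 0.2 × 3.65 = 0.73 pp.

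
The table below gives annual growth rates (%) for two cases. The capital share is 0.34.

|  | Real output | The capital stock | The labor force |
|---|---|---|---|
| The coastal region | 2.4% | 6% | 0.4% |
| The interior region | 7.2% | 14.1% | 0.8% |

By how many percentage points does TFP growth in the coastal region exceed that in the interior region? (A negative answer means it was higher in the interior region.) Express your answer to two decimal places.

-1.78 percentage points

Labor's share = 1 − 0.34 = 0.66.
The coastal region: TFP = 2.4 − 2.04 − 0.264 = 0.096%.
The interior region: TFP = 7.2 − 4.794 − 0.528 = 1.878%.
Difference = 0.096 − (1.878) = -1.782 pp.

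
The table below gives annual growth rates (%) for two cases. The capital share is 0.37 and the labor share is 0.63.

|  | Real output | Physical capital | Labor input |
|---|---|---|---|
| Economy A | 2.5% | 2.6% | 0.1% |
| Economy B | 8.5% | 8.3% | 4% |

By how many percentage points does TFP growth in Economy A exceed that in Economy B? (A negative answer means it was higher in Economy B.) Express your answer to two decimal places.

Labor's share = 1 − 0.37 = 0.63.
Economy A: TFP = 2.5 − 0.962 − 0.063 = 1.475%.
Economy B: TFP = 8.5 − 3.071 − 2.52 = 2.909%.
Difference = 1.475 − (2.909) = -1.434 pp.

-1.43 percentage points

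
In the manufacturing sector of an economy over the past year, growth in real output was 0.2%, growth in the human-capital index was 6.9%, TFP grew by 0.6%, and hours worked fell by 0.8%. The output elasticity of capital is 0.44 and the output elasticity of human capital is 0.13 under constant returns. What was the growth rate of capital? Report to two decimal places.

Labor's share = 1 − 0.44 − 0.13 = 0.43.
gY = gA + 0.13×6.9 + 0.43×(-0.8) + 0.44×g.
0.44×g = 0.2 − 0.6 − 0.553 = -0.953.
g = -0.953 / 0.44 = -2.1659%.

-2.17%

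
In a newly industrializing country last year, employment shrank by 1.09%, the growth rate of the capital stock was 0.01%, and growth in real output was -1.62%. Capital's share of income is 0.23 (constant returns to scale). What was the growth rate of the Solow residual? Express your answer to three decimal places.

-0.783%

Labor's share = 1 − 0.23 = 0.77.
The capital stock: 0.23 × 0.01 = 0.0023 pp.
Employment: 0.77 × (-1.09) = -0.8393 pp.
TFP growth = -1.62 + 0.837 = -0.783%.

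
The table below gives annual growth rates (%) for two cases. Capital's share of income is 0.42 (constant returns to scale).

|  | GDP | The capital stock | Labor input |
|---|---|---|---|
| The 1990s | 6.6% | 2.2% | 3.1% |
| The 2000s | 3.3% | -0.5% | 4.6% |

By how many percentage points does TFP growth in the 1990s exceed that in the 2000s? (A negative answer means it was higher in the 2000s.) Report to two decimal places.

Labor's share = 1 − 0.42 = 0.58.
The 1990s: TFP = 6.6 − 0.924 − 1.798 = 3.878%.
The 2000s: TFP = 3.3 + 0.21 − 2.668 = 0.842%.
Difference = 3.878 − (0.842) = 3.036 pp.

3.04 percentage points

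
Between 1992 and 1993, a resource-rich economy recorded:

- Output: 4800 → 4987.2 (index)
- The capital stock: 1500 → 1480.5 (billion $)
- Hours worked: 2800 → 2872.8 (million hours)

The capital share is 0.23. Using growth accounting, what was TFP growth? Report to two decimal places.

2.20%

Output growth = (4987.2 − 4800) / 4800 = 3.9%.
The capital stock growth = (1480.5 − 1500) / 1500 = -1.3%.
Hours worked growth = (2872.8 − 2800) / 2800 = 2.6%.
Labor's share = 1 − 0.23 = 0.77.
The capital stock: 0.23 × (-1.3) = -0.299 pp.
Hours worked: 0.77 × 2.6 = 2.002 pp.
TFP growth = 3.9 − 1.703 = 2.197%.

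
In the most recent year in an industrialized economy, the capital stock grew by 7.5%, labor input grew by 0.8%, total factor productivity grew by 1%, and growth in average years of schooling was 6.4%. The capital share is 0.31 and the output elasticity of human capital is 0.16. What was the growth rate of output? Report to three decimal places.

Labor's share = 1 − 0.31 − 0.16 = 0.53.
The capital stock: 0.31 × 7.5 = 2.325 pp.
Average years of schooling: 0.16 × 6.4 = 1.024 pp.
Labor input: 0.53 × 0.8 = 0.424 pp.
Output growth = 1 + 3.773 = 4.773%.

4.773%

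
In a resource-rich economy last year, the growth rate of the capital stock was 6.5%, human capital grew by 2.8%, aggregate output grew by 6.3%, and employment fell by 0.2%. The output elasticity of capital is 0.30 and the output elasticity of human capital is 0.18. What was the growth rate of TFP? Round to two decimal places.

TFP grew 3.95%.

Labor's share = 1 − 0.3 − 0.18 = 0.52.
The capital stock: 0.3 × 6.5 = 1.95 pp.
Human capital: 0.18 × 2.8 = 0.504 pp.
Employment: 0.52 × (-0.2) = -0.104 pp.
TFP growth = 6.3 − 2.35 = 3.95%.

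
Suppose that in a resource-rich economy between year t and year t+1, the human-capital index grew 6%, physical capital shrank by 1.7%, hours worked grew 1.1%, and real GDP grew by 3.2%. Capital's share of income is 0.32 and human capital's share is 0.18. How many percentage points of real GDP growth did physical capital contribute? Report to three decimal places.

Contribution = share × growth = 0.32 × (-1.7) = -0.544 pp.

-0.544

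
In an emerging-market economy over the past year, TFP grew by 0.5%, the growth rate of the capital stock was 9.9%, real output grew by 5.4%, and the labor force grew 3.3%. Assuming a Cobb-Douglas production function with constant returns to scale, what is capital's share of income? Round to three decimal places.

0.242

gY = gA + α·gK + (1−α)·gL, so gY − gA − gL = α(gK − gL).
5.4 − 0.5 − 3.3 = α × (9.9 − 3.3).
1.6 = 6.6 α, so α = 0.24242.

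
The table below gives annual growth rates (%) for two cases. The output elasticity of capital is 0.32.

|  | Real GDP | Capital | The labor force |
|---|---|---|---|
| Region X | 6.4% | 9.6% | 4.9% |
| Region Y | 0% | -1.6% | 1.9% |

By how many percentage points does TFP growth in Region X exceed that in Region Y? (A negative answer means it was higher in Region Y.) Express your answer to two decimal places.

Labor's share = 1 − 0.32 = 0.68.
Region X: TFP = 6.4 − 3.072 − 3.332 = -0.004%.
Region Y: TFP = 0 + 0.512 − 1.292 = -0.78%.
Difference = -0.004 − (-0.78) = 0.776 pp.

0.78 percentage points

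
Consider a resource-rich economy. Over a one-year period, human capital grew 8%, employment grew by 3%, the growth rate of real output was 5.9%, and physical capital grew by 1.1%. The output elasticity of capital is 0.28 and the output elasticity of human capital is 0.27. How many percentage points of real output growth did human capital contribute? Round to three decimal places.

Contribution = share × growth = 0.27 × 8 = 2.16 pp.

2.160 pp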